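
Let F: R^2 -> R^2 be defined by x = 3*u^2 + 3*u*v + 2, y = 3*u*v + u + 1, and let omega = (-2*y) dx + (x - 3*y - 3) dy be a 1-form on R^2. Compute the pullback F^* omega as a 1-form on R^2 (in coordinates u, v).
F^* omega = (-27*u^2*v - 9*u^2 - 36*u*v^2 - 21*u*v - 15*u - 18*v - 4) du + (3*u*(3*u^2 - 12*u*v - 5*u - 6)) dv

Using F^*(f dg) = (f ∘ F) d(g ∘ F), substitute each coordinate x_i by F_i(u, v) in f_i, and replace dx_i by d F_i = (∂F_i/∂u) du + (∂F_i/∂v) dv.
  For the x component: f_1(F) = -6*u*v - 2*u - 2; d F_1 = (6*u + 3*v) du + (3*u) dv
  For the y component: f_2(F) = 3*u^2 - 6*u*v - 3*u - 4; d F_2 = (3*v + 1) du + (3*u) dv
Combining and collecting du, dv coefficients:
  coeff of du: -27*u^2*v - 9*u^2 - 36*u*v^2 - 21*u*v - 15*u - 18*v - 4
  coeff of dv: 3*u*(3*u^2 - 12*u*v - 5*u - 6)
F^* omega = (-27*u^2*v - 9*u^2 - 36*u*v^2 - 21*u*v - 15*u - 18*v - 4) du + (3*u*(3*u^2 - 12*u*v - 5*u - 6)) dv.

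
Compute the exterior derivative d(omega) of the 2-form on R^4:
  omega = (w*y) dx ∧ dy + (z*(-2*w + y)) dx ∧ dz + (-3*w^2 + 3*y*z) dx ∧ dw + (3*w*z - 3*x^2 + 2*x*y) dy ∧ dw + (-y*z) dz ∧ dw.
d(omega) = (-6*x + 3*y - 3*z) dx ∧ dy ∧ dw + (-z) dx ∧ dy ∧ dz + (-3*y - 2*z) dx ∧ dz ∧ dw + (-3*w - z) dy ∧ dz ∧ dw

For a 2-form omega = sum_{i<j} g_{ij} dx_i ∧ dx_j, the exterior derivative is
  d(omega) = sum_{i<j} d(g_{ij}) ∧ dx_i ∧ dx_j = sum_{i<j, k} (∂g_{ij}/∂x_k) dx_k ∧ dx_i ∧ dx_j.
Expand each term, using dx_k ∧ dx_i ∧ dx_j = sgn(permutation) dx_{(a)} ∧ dx_{(b)} ∧ dx_{(c)} with (a < b < c) sorted:
  d(w*y) includes (∂/∂w)(w*y) dw = (y) dw, which multiplied by dx ∧ dy gives (y) dx ∧ dy ∧ dw
  d(z*(-2*w + y)) includes (∂/∂y)(z*(-2*w + y)) dy = (z) dy, which multiplied by dx ∧ dz gives (-z) dx ∧ dy ∧ dz
  d(z*(-2*w + y)) includes (∂/∂w)(z*(-2*w + y)) dw = (-2*z) dw, which multiplied by dx ∧ dz gives (-2*z) dx ∧ dz ∧ dw
  d(-3*w^2 + 3*y*z) includes (∂/∂y)(-3*w^2 + 3*y*z) dy = (3*z) dy, which multiplied by dx ∧ dw gives (-3*z) dx ∧ dy ∧ dw
  d(-3*w^2 + 3*y*z) includes (∂/∂z)(-3*w^2 + 3*y*z) dz = (3*y) dz, which multiplied by dx ∧ dw gives (-3*y) dx ∧ dz ∧ dw
  d(3*w*z - 3*x^2 + 2*x*y) includes (∂/∂x)(3*w*z - 3*x^2 + 2*x*y) dx = (-6*x + 2*y) dx, which multiplied by dy ∧ dw gives (-6*x + 2*y) dx ∧ dy ∧ dw
  d(3*w*z - 3*x^2 + 2*x*y) includes (∂/∂z)(3*w*z - 3*x^2 + 2*x*y) dz = (3*w) dz, which multiplied by dy ∧ dw gives (-3*w) dy ∧ dz ∧ dw
  d(-y*z) includes (∂/∂y)(-y*z) dy = (-z) dy, which multiplied by dz ∧ dw gives (-z) dy ∧ dz ∧ dw
Collecting like 3-forms: d(omega) = (-6*x + 3*y - 3*z) dx ∧ dy ∧ dw + (-z) dx ∧ dy ∧ dz + (-3*y - 2*z) dx ∧ dz ∧ dw + (-3*w - z) dy ∧ dz ∧ dw.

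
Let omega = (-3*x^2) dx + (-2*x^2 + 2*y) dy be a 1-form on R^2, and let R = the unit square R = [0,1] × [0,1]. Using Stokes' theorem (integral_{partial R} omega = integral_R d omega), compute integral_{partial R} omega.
integral_(partial R) omega = -2

Stokes: integral_partial_R omega = integral_R d omega with d omega = (∂Q/∂x - ∂P/∂y) dx ∧ dy.
  ∂Q/∂x = -4*x
  ∂P/∂y = 0
  integrand = ∂Q/∂x - ∂P/∂y = -4*x.
Integrating over R: integral_0^1 integral_0^1 (-4*x) dx dy = -2.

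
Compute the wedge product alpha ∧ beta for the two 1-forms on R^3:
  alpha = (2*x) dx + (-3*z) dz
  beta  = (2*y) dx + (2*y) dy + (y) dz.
alpha ∧ beta = (4*x*y) dx ∧ dy + (2*y*(x + 3*z)) dx ∧ dz + (6*y*z) dy ∧ dz

Distribute the wedge, using dx_i ∧ dx_j = -dx_j ∧ dx_i and dx_i ∧ dx_i = 0. For each pair (i, j) with i < j, the coefficient of dx_i ∧ dx_j in alpha ∧ beta is (alpha_i * beta_j - alpha_j * beta_i). Collecting: alpha ∧ beta = (4*x*y) dx ∧ dy + (2*y*(x + 3*z)) dx ∧ dz + (6*y*z) dy ∧ dz.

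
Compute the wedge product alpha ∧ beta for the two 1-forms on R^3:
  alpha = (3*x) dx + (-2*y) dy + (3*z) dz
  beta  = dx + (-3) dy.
alpha ∧ beta = (-9*x + 2*y) dx ∧ dy + (-3*z) dx ∧ dz + (9*z) dy ∧ dz

Distribute the wedge, using dx_i ∧ dx_j = -dx_j ∧ dx_i and dx_i ∧ dx_i = 0. For each pair (i, j) with i < j, the coefficient of dx_i ∧ dx_j in alpha ∧ beta is (alpha_i * beta_j - alpha_j * beta_i). Collecting: alpha ∧ beta = (-9*x + 2*y) dx ∧ dy + (-3*z) dx ∧ dz + (9*z) dy ∧ dz.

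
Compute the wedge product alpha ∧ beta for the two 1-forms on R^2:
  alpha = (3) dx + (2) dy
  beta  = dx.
alpha ∧ beta = (-2) dx ∧ dy

Distribute the wedge, using dx_i ∧ dx_j = -dx_j ∧ dx_i and dx_i ∧ dx_i = 0. For each pair (i, j) with i < j, the coefficient of dx_i ∧ dx_j in alpha ∧ beta is (alpha_i * beta_j - alpha_j * beta_i). Collecting: alpha ∧ beta = (-2) dx ∧ dy.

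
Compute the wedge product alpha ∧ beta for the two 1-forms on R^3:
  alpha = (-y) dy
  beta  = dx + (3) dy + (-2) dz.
alpha ∧ beta = (y) dx ∧ dy + (2*y) dy ∧ dz

Distribute the wedge, using dx_i ∧ dx_j = -dx_j ∧ dx_i and dx_i ∧ dx_i = 0. For each pair (i, j) with i < j, the coefficient of dx_i ∧ dx_j in alpha ∧ beta is (alpha_i * beta_j - alpha_j * beta_i). Collecting: alpha ∧ beta = (y) dx ∧ dy + (2*y) dy ∧ dz.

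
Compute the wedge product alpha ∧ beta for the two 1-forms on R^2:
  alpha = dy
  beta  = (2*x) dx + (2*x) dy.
alpha ∧ beta = (-2*x) dx ∧ dy

Distribute the wedge, using dx_i ∧ dx_j = -dx_j ∧ dx_i and dx_i ∧ dx_i = 0. For each pair (i, j) with i < j, the coefficient of dx_i ∧ dx_j in alpha ∧ beta is (alpha_i * beta_j - alpha_j * beta_i). Collecting: alpha ∧ beta = (-2*x) dx ∧ dy.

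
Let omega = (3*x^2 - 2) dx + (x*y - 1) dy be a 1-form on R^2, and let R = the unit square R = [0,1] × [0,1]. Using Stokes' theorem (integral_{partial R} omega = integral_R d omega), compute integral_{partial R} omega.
integral_(partial R) omega = 1/2

Stokes: integral_partial_R omega = integral_R d omega with d omega = (∂Q/∂x - ∂P/∂y) dx ∧ dy.
  ∂Q/∂x = y
  ∂P/∂y = 0
  integrand = ∂Q/∂x - ∂P/∂y = y.
Integrating over R: integral_0^1 integral_0^1 (y) dx dy = 1/2.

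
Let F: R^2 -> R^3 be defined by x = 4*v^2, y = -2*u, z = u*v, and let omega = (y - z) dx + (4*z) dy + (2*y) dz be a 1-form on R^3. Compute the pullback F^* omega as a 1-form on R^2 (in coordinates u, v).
F^* omega = (-12*u*v) du + (4*u*(-u - 2*v^2 - 4*v)) dv

Using F^*(f dg) = (f ∘ F) d(g ∘ F), substitute each coordinate x_i by F_i(u, v) in f_i, and replace dx_i by d F_i = (∂F_i/∂u) du + (∂F_i/∂v) dv.
  For the x component: f_1(F) = u*(-v - 2); d F_1 = (0) du + (8*v) dv
  For the y component: f_2(F) = 4*u*v; d F_2 = (-2) du + (0) dv
  For the z component: f_3(F) = -4*u; d F_3 = (v) du + (u) dv
Combining and collecting du, dv coefficients:
  coeff of du: -12*u*v
  coeff of dv: 4*u*(-u - 2*v^2 - 4*v)
F^* omega = (-12*u*v) du + (4*u*(-u - 2*v^2 - 4*v)) dv.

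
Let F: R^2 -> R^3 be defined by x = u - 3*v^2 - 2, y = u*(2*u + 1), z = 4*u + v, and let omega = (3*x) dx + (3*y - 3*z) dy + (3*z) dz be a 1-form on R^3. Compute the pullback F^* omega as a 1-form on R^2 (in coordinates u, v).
F^* omega = (24*u^3 - 30*u^2 - 12*u*v + 42*u - 9*v^2 + 9*v - 6) du + (-18*u*v + 12*u + 54*v^3 + 39*v) dv

Using F^*(f dg) = (f ∘ F) d(g ∘ F), substitute each coordinate x_i by F_i(u, v) in f_i, and replace dx_i by d F_i = (∂F_i/∂u) du + (∂F_i/∂v) dv.
  For the x component: f_1(F) = 3*u - 9*v^2 - 6; d F_1 = (1) du + (-6*v) dv
  For the y component: f_2(F) = 6*u^2 - 9*u - 3*v; d F_2 = (4*u + 1) du + (0) dv
  For the z component: f_3(F) = 12*u + 3*v; d F_3 = (4) du + (1) dv
Combining and collecting du, dv coefficients:
  coeff of du: 24*u^3 - 30*u^2 - 12*u*v + 42*u - 9*v^2 + 9*v - 6
  coeff of dv: -18*u*v + 12*u + 54*v^3 + 39*v
F^* omega = (24*u^3 - 30*u^2 - 12*u*v + 42*u - 9*v^2 + 9*v - 6) du + (-18*u*v + 12*u + 54*v^3 + 39*v) dv.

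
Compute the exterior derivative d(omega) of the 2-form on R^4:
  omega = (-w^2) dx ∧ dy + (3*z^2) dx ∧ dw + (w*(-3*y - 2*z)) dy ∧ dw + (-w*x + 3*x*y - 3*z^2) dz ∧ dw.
d(omega) = (-2*w) dx ∧ dy ∧ dw + (-w + 3*y - 6*z) dx ∧ dz ∧ dw + (2*w + 3*x) dy ∧ dz ∧ dw

For a 2-form omega = sum_{i<j} g_{ij} dx_i ∧ dx_j, the exterior derivative is
  d(omega) = sum_{i<j} d(g_{ij}) ∧ dx_i ∧ dx_j = sum_{i<j, k} (∂g_{ij}/∂x_k) dx_k ∧ dx_i ∧ dx_j.
Expand each term, using dx_k ∧ dx_i ∧ dx_j = sgn(permutation) dx_{(a)} ∧ dx_{(b)} ∧ dx_{(c)} with (a < b < c) sorted:
  d(-w^2) includes (∂/∂w)(-w^2) dw = (-2*w) dw, which multiplied by dx ∧ dy gives (-2*w) dx ∧ dy ∧ dw
  d(3*z^2) includes (∂/∂z)(3*z^2) dz = (6*z) dz, which multiplied by dx ∧ dw gives (-6*z) dx ∧ dz ∧ dw
  d(w*(-3*y - 2*z)) includes (∂/∂z)(w*(-3*y - 2*z)) dz = (-2*w) dz, which multiplied by dy ∧ dw gives (2*w) dy ∧ dz ∧ dw
  d(-w*x + 3*x*y - 3*z^2) includes (∂/∂x)(-w*x + 3*x*y - 3*z^2) dx = (-w + 3*y) dx, which multiplied by dz ∧ dw gives (-w + 3*y) dx ∧ dz ∧ dw
  d(-w*x + 3*x*y - 3*z^2) includes (∂/∂y)(-w*x + 3*x*y - 3*z^2) dy = (3*x) dy, which multiplied by dz ∧ dw gives (3*x) dy ∧ dz ∧ dw
Collecting like 3-forms: d(omega) = (-2*w) dx ∧ dy ∧ dw + (-w + 3*y - 6*z) dx ∧ dz ∧ dw + (2*w + 3*x) dy ∧ dz ∧ dw.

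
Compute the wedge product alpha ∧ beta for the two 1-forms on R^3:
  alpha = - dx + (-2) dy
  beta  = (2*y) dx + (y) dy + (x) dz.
alpha ∧ beta = (3*y) dx ∧ dy + (-x) dx ∧ dz + (-2*x) dy ∧ dz

Distribute the wedge, using dx_i ∧ dx_j = -dx_j ∧ dx_i and dx_i ∧ dx_i = 0. For each pair (i, j) with i < j, the coefficient of dx_i ∧ dx_j in alpha ∧ beta is (alpha_i * beta_j - alpha_j * beta_i). Collecting: alpha ∧ beta = (3*y) dx ∧ dy + (-x) dx ∧ dz + (-2*x) dy ∧ dz.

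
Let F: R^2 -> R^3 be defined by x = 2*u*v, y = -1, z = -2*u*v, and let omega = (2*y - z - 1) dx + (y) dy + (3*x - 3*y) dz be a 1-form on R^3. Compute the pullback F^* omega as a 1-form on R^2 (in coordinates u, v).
F^* omega = (4*v*(-2*u*v - 3)) du + (4*u*(-2*u*v - 3)) dv

Using F^*(f dg) = (f ∘ F) d(g ∘ F), substitute each coordinate x_i by F_i(u, v) in f_i, and replace dx_i by d F_i = (∂F_i/∂u) du + (∂F_i/∂v) dv.
  For the x component: f_1(F) = 2*u*v - 3; d F_1 = (2*v) du + (2*u) dv
  For the y component: f_2(F) = -1; d F_2 = (0) du + (0) dv
  For the z component: f_3(F) = 6*u*v + 3; d F_3 = (-2*v) du + (-2*u) dv
Combining and collecting du, dv coefficients:
  coeff of du: 4*v*(-2*u*v - 3)
  coeff of dv: 4*u*(-2*u*v - 3)
F^* omega = (4*v*(-2*u*v - 3)) du + (4*u*(-2*u*v - 3)) dv.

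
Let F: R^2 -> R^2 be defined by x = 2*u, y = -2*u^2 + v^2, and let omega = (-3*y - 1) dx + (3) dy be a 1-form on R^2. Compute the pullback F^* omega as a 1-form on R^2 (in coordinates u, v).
F^* omega = (12*u^2 - 12*u - 6*v^2 - 2) du + (6*v) dv

Using F^*(f dg) = (f ∘ F) d(g ∘ F), substitute each coordinate x_i by F_i(u, v) in f_i, and replace dx_i by d F_i = (∂F_i/∂u) du + (∂F_i/∂v) dv.
  For the x component: f_1(F) = 6*u^2 - 3*v^2 - 1; d F_1 = (2) du + (0) dv
  For the y component: f_2(F) = 3; d F_2 = (-4*u) du + (2*v) dv
Combining and collecting du, dv coefficients:
  coeff of du: 12*u^2 - 12*u - 6*v^2 - 2
  coeff of dv: 6*v
F^* omega = (12*u^2 - 12*u - 6*v^2 - 2) du + (6*v) dv.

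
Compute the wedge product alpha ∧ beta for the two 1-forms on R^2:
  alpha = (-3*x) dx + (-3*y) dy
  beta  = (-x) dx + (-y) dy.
alpha ∧ beta = 0

Distribute the wedge, using dx_i ∧ dx_j = -dx_j ∧ dx_i and dx_i ∧ dx_i = 0. For each pair (i, j) with i < j, the coefficient of dx_i ∧ dx_j in alpha ∧ beta is (alpha_i * beta_j - alpha_j * beta_i). Collecting: alpha ∧ beta = 0.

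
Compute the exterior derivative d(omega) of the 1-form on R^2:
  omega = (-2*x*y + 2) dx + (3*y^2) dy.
d(omega) = (2*x) dx ∧ dy

For a 1-form omega = sum_i f_i dx_i, the exterior derivative is
  d(omega) = sum_{i < j} (∂f_j/∂x_i - ∂f_i/∂x_j) dx_i ∧ dx_j.
  coefficient of dx ∧ dy: ∂f_2/∂x - ∂f_1/∂y = ∂(3*y^2)/∂x - ∂(-2*x*y + 2)/∂y = 2*x
Assembling: d(omega) = (2*x) dx ∧ dy.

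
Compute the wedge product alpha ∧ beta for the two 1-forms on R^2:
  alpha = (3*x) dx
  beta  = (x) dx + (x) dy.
alpha ∧ beta = (3*x^2) dx ∧ dy

Distribute the wedge, using dx_i ∧ dx_j = -dx_j ∧ dx_i and dx_i ∧ dx_i = 0. For each pair (i, j) with i < j, the coefficient of dx_i ∧ dx_j in alpha ∧ beta is (alpha_i * beta_j - alpha_j * beta_i). Collecting: alpha ∧ beta = (3*x^2) dx ∧ dy.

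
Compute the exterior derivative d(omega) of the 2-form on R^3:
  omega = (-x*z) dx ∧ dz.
d(omega) = 0

For a 2-form omega = sum_{i<j} g_{ij} dx_i ∧ dx_j, the exterior derivative is
  d(omega) = sum_{i<j} d(g_{ij}) ∧ dx_i ∧ dx_j = sum_{i<j, k} (∂g_{ij}/∂x_k) dx_k ∧ dx_i ∧ dx_j.
Expand each term, using dx_k ∧ dx_i ∧ dx_j = sgn(permutation) dx_{(a)} ∧ dx_{(b)} ∧ dx_{(c)} with (a < b < c) sorted:

Collecting like 3-forms: d(omega) = 0.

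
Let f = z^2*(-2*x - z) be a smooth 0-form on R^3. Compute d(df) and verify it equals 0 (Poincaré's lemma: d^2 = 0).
d(df) = 0

Step 1: df = sum_i (∂f/∂x_i) dx_i = (-2*z^2) dx + (0) dy + (z*(-4*x - 3*z)) dz.
Step 2: Apply d again. Using the 1-form formula, the coefficient of dx ∧ dy in d(df) is ∂^2 f/∂x ∂y - ∂^2 f/∂y ∂x = (0) - (0) = 0 (equality of mixed partials for smooth f).
Similarly for dx ∧ dz and dy ∧ dz — all coefficients vanish. So d(df) = 0.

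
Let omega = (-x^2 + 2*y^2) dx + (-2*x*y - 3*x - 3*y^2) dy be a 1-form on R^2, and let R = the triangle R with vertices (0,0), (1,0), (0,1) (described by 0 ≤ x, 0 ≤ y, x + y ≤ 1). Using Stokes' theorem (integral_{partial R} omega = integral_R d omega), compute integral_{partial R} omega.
integral_(partial R) omega = -5/2

Stokes: integral_partial_R omega = integral_R d omega with d omega = (∂Q/∂x - ∂P/∂y) dx ∧ dy.
  ∂Q/∂x = -2*y - 3
  ∂P/∂y = 4*y
  integrand = ∂Q/∂x - ∂P/∂y = -6*y - 3.
Integrating over R: integral_0^1 integral_0^{1-x} (-6*y - 3) dy dx = -5/2.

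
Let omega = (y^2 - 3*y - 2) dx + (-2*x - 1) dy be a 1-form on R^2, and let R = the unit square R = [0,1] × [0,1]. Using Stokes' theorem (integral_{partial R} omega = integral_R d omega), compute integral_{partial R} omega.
integral_(partial R) omega = 0

Stokes: integral_partial_R omega = integral_R d omega with d omega = (∂Q/∂x - ∂P/∂y) dx ∧ dy.
  ∂Q/∂x = -2
  ∂P/∂y = 2*y - 3
  integrand = ∂Q/∂x - ∂P/∂y = 1 - 2*y.
Integrating over R: integral_0^1 integral_0^1 (1 - 2*y) dx dy = 0.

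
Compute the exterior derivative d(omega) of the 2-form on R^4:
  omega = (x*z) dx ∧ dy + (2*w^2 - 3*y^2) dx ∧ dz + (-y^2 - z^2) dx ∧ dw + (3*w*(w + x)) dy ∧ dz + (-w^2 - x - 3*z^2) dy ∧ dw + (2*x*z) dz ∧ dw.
d(omega) = (3*w + x + 6*y) dx ∧ dy ∧ dz + (4*w + 4*z) dx ∧ dz ∧ dw + (2*y - 1) dx ∧ dy ∧ dw + (6*w + 3*x + 6*z) dy ∧ dz ∧ dw

For a 2-form omega = sum_{i<j} g_{ij} dx_i ∧ dx_j, the exterior derivative is
  d(omega) = sum_{i<j} d(g_{ij}) ∧ dx_i ∧ dx_j = sum_{i<j, k} (∂g_{ij}/∂x_k) dx_k ∧ dx_i ∧ dx_j.
Expand each term, using dx_k ∧ dx_i ∧ dx_j = sgn(permutation) dx_{(a)} ∧ dx_{(b)} ∧ dx_{(c)} with (a < b < c) sorted:
  d(x*z) includes (∂/∂z)(x*z) dz = (x) dz, which multiplied by dx ∧ dy gives (x) dx ∧ dy ∧ dz
  d(2*w^2 - 3*y^2) includes (∂/∂y)(2*w^2 - 3*y^2) dy = (-6*y) dy, which multiplied by dx ∧ dz gives (6*y) dx ∧ dy ∧ dz
  d(2*w^2 - 3*y^2) includes (∂/∂w)(2*w^2 - 3*y^2) dw = (4*w) dw, which multiplied by dx ∧ dz gives (4*w) dx ∧ dz ∧ dw
  d(-y^2 - z^2) includes (∂/∂y)(-y^2 - z^2) dy = (-2*y) dy, which multiplied by dx ∧ dw gives (2*y) dx ∧ dy ∧ dw
  d(-y^2 - z^2) includes (∂/∂z)(-y^2 - z^2) dz = (-2*z) dz, which multiplied by dx ∧ dw gives (2*z) dx ∧ dz ∧ dw
  d(3*w*(w + x)) includes (∂/∂x)(3*w*(w + x)) dx = (3*w) dx, which multiplied by dy ∧ dz gives (3*w) dx ∧ dy ∧ dz
  d(3*w*(w + x)) includes (∂/∂w)(3*w*(w + x)) dw = (6*w + 3*x) dw, which multiplied by dy ∧ dz gives (6*w + 3*x) dy ∧ dz ∧ dw
  d(-w^2 - x - 3*z^2) includes (∂/∂x)(-w^2 - x - 3*z^2) dx = (-1) dx, which multiplied by dy ∧ dw gives (-1) dx ∧ dy ∧ dw
  d(-w^2 - x - 3*z^2) includes (∂/∂z)(-w^2 - x - 3*z^2) dz = (-6*z) dz, which multiplied by dy ∧ dw gives (6*z) dy ∧ dz ∧ dw
  d(2*x*z) includes (∂/∂x)(2*x*z) dx = (2*z) dx, which multiplied by dz ∧ dw gives (2*z) dx ∧ dz ∧ dw
Collecting like 3-forms: d(omega) = (3*w + x + 6*y) dx ∧ dy ∧ dz + (4*w + 4*z) dx ∧ dz ∧ dw + (2*y - 1) dx ∧ dy ∧ dw + (6*w + 3*x + 6*z) dy ∧ dz ∧ dw.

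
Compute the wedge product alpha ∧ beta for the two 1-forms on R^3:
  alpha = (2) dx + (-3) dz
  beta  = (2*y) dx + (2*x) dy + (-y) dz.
alpha ∧ beta = (4*x) dx ∧ dy + (4*y) dx ∧ dz + (6*x) dy ∧ dz

Distribute the wedge, using dx_i ∧ dx_j = -dx_j ∧ dx_i and dx_i ∧ dx_i = 0. For each pair (i, j) with i < j, the coefficient of dx_i ∧ dx_j in alpha ∧ beta is (alpha_i * beta_j - alpha_j * beta_i). Collecting: alpha ∧ beta = (4*x) dx ∧ dy + (4*y) dx ∧ dz + (6*x) dy ∧ dz.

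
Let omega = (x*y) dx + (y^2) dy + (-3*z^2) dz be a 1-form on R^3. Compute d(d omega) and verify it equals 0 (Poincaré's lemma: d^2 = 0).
d(d omega) = 0

Step 1: d omega = sum_{i<j} (∂f_j/∂x_i - ∂f_i/∂x_j) dx_i ∧ dx_j:
  coeff of dx ∧ dy: -x
  coeff of dx ∧ dz: 0
  coeff of dy ∧ dz: 0
Step 2: Apply d again to each 2-form coefficient. The only possible 3-form in R^3 is dx ∧ dy ∧ dz, with coefficient
  ∂(coeff of dy∧dz)/∂x - ∂(coeff of dx∧dz)/∂y + ∂(coeff of dx∧dy)/∂z
  = ∂/∂x (0) - ∂/∂y (0) + ∂/∂z (-x).
Each of these terms simplifies to sums of mixed partials that cancel in pairs. The result is 0 (by equality of mixed partials for smooth functions — Schwarz / Clairaut).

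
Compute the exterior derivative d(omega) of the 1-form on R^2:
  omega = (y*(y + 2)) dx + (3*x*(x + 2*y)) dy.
d(omega) = (6*x + 4*y - 2) dx ∧ dy

For a 1-form omega = sum_i f_i dx_i, the exterior derivative is
  d(omega) = sum_{i < j} (∂f_j/∂x_i - ∂f_i/∂x_j) dx_i ∧ dx_j.
  coefficient of dx ∧ dy: ∂f_2/∂x - ∂f_1/∂y = ∂(3*x*(x + 2*y))/∂x - ∂(y*(y + 2))/∂y = 6*x + 4*y - 2
Assembling: d(omega) = (6*x + 4*y - 2) dx ∧ dy.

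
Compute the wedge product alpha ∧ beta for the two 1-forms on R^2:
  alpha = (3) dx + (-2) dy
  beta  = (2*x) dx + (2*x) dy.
alpha ∧ beta = (10*x) dx ∧ dy

Distribute the wedge, using dx_i ∧ dx_j = -dx_j ∧ dx_i and dx_i ∧ dx_i = 0. For each pair (i, j) with i < j, the coefficient of dx_i ∧ dx_j in alpha ∧ beta is (alpha_i * beta_j - alpha_j * beta_i). Collecting: alpha ∧ beta = (10*x) dx ∧ dy.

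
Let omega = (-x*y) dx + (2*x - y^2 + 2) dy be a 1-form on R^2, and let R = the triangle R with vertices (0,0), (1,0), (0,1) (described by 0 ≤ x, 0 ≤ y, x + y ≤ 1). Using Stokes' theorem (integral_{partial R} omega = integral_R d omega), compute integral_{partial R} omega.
integral_(partial R) omega = 7/6

Stokes: integral_partial_R omega = integral_R d omega with d omega = (∂Q/∂x - ∂P/∂y) dx ∧ dy.
  ∂Q/∂x = 2
  ∂P/∂y = -x
  integrand = ∂Q/∂x - ∂P/∂y = x + 2.
Integrating over R: integral_0^1 integral_0^{1-x} (x + 2) dy dx = 7/6.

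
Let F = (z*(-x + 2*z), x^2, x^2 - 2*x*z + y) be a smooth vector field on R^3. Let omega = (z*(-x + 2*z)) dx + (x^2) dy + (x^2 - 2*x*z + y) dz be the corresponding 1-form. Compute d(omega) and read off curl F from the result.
d(omega) = (1) dy ∧ dz + (-3*x + 6*z) dz ∧ dx + (2*x) dx ∧ dy; curl F = (1, -3*x + 6*z, 2*x)

d omega = sum_{i<j} (∂f_j/∂x_i - ∂f_i/∂x_j) dx_i ∧ dx_j. Under the identification (dy ∧ dz, dz ∧ dx, dx ∧ dy) ↔ (e_x, e_y, e_z), the coefficients are exactly the components of curl F. Compute:
  ∂R/∂y - ∂Q/∂z = (1) - (0) = 1
  ∂P/∂z - ∂R/∂x = (-x + 4*z) - (2*x - 2*z) = -3*x + 6*z
  ∂Q/∂x - ∂P/∂y = (2*x) - (0) = 2*x.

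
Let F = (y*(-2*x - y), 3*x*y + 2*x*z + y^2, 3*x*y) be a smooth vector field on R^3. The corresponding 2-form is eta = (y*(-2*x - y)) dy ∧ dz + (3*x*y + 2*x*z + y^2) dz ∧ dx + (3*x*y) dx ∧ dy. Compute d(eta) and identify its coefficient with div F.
d(eta) = (3*x) dx ∧ dy ∧ dz; div F = 3*x

For a 2-form in R^3 of the form above, applying d gives a 3-form with coefficient ∂P/∂x + ∂Q/∂y + ∂R/∂z:
  ∂P/∂x = -2*y
  ∂Q/∂y = 3*x + 2*y
  ∂R/∂z = 0
Sum = 3*x, which is exactly div F.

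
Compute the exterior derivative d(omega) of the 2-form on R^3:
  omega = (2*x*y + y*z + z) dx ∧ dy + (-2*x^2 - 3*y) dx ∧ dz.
d(omega) = (y + 4) dx ∧ dy ∧ dz

For a 2-form omega = sum_{i<j} g_{ij} dx_i ∧ dx_j, the exterior derivative is
  d(omega) = sum_{i<j} d(g_{ij}) ∧ dx_i ∧ dx_j = sum_{i<j, k} (∂g_{ij}/∂x_k) dx_k ∧ dx_i ∧ dx_j.
Expand each term, using dx_k ∧ dx_i ∧ dx_j = sgn(permutation) dx_{(a)} ∧ dx_{(b)} ∧ dx_{(c)} with (a < b < c) sorted:
  d(2*x*y + y*z + z) includes (∂/∂z)(2*x*y + y*z + z) dz = (y + 1) dz, which multiplied by dx ∧ dy gives (y + 1) dx ∧ dy ∧ dz
  d(-2*x^2 - 3*y) includes (∂/∂y)(-2*x^2 - 3*y) dy = (-3) dy, which multiplied by dx ∧ dz gives (3) dx ∧ dy ∧ dz
Collecting like 3-forms: d(omega) = (y + 4) dx ∧ dy ∧ dz.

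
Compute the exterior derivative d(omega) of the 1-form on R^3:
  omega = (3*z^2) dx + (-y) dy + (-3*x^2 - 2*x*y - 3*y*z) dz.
d(omega) = (-6*x - 2*y - 6*z) dx ∧ dz + (-2*x - 3*z) dy ∧ dz

For a 1-form omega = sum_i f_i dx_i, the exterior derivative is
  d(omega) = sum_{i < j} (∂f_j/∂x_i - ∂f_i/∂x_j) dx_i ∧ dx_j.
  coefficient of dx ∧ dz: ∂f_3/∂x - ∂f_1/∂z = ∂(-3*x^2 - 2*x*y - 3*y*z)/∂x - ∂(3*z^2)/∂z = -6*x - 2*y - 6*z
  coefficient of dy ∧ dz: ∂f_3/∂y - ∂f_2/∂z = ∂(-3*x^2 - 2*x*y - 3*y*z)/∂y - ∂(-y)/∂z = -2*x - 3*z
Assembling: d(omega) = (-6*x - 2*y - 6*z) dx ∧ dz + (-2*x - 3*z) dy ∧ dz.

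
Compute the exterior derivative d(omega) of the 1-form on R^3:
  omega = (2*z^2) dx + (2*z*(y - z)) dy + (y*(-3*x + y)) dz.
d(omega) = (-3*y - 4*z) dx ∧ dz + (-3*x + 4*z) dy ∧ dz

For a 1-form omega = sum_i f_i dx_i, the exterior derivative is
  d(omega) = sum_{i < j} (∂f_j/∂x_i - ∂f_i/∂x_j) dx_i ∧ dx_j.
  coefficient of dx ∧ dz: ∂f_3/∂x - ∂f_1/∂z = ∂(y*(-3*x + y))/∂x - ∂(2*z^2)/∂z = -3*y - 4*z
  coefficient of dy ∧ dz: ∂f_3/∂y - ∂f_2/∂z = ∂(y*(-3*x + y))/∂y - ∂(2*z*(y - z))/∂z = -3*x + 4*z
Assembling: d(omega) = (-3*y - 4*z) dx ∧ dz + (-3*x + 4*z) dy ∧ dz.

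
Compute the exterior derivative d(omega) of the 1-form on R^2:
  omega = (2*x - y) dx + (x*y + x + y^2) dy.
d(omega) = (y + 2) dx ∧ dy

For a 1-form omega = sum_i f_i dx_i, the exterior derivative is
  d(omega) = sum_{i < j} (∂f_j/∂x_i - ∂f_i/∂x_j) dx_i ∧ dx_j.
  coefficient of dx ∧ dy: ∂f_2/∂x - ∂f_1/∂y = ∂(x*y + x + y^2)/∂x - ∂(2*x - y)/∂y = y + 2
Assembling: d(omega) = (y + 2) dx ∧ dy.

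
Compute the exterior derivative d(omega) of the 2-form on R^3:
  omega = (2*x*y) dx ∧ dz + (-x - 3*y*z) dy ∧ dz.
d(omega) = (-2*x - 1) dx ∧ dy ∧ dz

For a 2-form omega = sum_{i<j} g_{ij} dx_i ∧ dx_j, the exterior derivative is
  d(omega) = sum_{i<j} d(g_{ij}) ∧ dx_i ∧ dx_j = sum_{i<j, k} (∂g_{ij}/∂x_k) dx_k ∧ dx_i ∧ dx_j.
Expand each term, using dx_k ∧ dx_i ∧ dx_j = sgn(permutation) dx_{(a)} ∧ dx_{(b)} ∧ dx_{(c)} with (a < b < c) sorted:
  d(2*x*y) includes (∂/∂y)(2*x*y) dy = (2*x) dy, which multiplied by dx ∧ dz gives (-2*x) dx ∧ dy ∧ dz
  d(-x - 3*y*z) includes (∂/∂x)(-x - 3*y*z) dx = (-1) dx, which multiplied by dy ∧ dz gives (-1) dx ∧ dy ∧ dz
Collecting like 3-forms: d(omega) = (-2*x - 1) dx ∧ dy ∧ dz.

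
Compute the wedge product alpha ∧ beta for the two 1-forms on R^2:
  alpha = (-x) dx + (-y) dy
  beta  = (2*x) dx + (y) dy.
alpha ∧ beta = (x*y) dx ∧ dy

Distribute the wedge, using dx_i ∧ dx_j = -dx_j ∧ dx_i and dx_i ∧ dx_i = 0. For each pair (i, j) with i < j, the coefficient of dx_i ∧ dx_j in alpha ∧ beta is (alpha_i * beta_j - alpha_j * beta_i). Collecting: alpha ∧ beta = (x*y) dx ∧ dy.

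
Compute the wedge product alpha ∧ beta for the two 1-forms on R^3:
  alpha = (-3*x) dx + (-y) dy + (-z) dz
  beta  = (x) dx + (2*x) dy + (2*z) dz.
alpha ∧ beta = (x*(-6*x + y)) dx ∧ dy + (-5*x*z) dx ∧ dz + (2*z*(x - y)) dy ∧ dz

Distribute the wedge, using dx_i ∧ dx_j = -dx_j ∧ dx_i and dx_i ∧ dx_i = 0. For each pair (i, j) with i < j, the coefficient of dx_i ∧ dx_j in alpha ∧ beta is (alpha_i * beta_j - alpha_j * beta_i). Collecting: alpha ∧ beta = (x*(-6*x + y)) dx ∧ dy + (-5*x*z) dx ∧ dz + (2*z*(x - y)) dy ∧ dz.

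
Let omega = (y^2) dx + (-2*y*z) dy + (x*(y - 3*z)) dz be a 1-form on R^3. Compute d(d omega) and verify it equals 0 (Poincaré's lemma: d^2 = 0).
d(d omega) = 0

Step 1: d omega = sum_{i<j} (∂f_j/∂x_i - ∂f_i/∂x_j) dx_i ∧ dx_j:
  coeff of dx ∧ dy: -2*y
  coeff of dx ∧ dz: y - 3*z
  coeff of dy ∧ dz: x + 2*y
Step 2: Apply d again to each 2-form coefficient. The only possible 3-form in R^3 is dx ∧ dy ∧ dz, with coefficient
  ∂(coeff of dy∧dz)/∂x - ∂(coeff of dx∧dz)/∂y + ∂(coeff of dx∧dy)/∂z
  = ∂/∂x (x + 2*y) - ∂/∂y (y - 3*z) + ∂/∂z (-2*y).
Each of these terms simplifies to sums of mixed partials that cancel in pairs. The result is 0 (by equality of mixed partials for smooth functions — Schwarz / Clairaut).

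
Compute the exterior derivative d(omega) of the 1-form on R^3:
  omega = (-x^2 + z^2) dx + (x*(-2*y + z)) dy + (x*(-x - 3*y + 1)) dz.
d(omega) = (-2*y + z) dx ∧ dy + (-2*x - 3*y - 2*z + 1) dx ∧ dz + (-4*x) dy ∧ dz

For a 1-form omega = sum_i f_i dx_i, the exterior derivative is
  d(omega) = sum_{i < j} (∂f_j/∂x_i - ∂f_i/∂x_j) dx_i ∧ dx_j.
  coefficient of dx ∧ dy: ∂f_2/∂x - ∂f_1/∂y = ∂(x*(-2*y + z))/∂x - ∂(-x^2 + z^2)/∂y = -2*y + z
  coefficient of dx ∧ dz: ∂f_3/∂x - ∂f_1/∂z = ∂(x*(-x - 3*y + 1))/∂x - ∂(-x^2 + z^2)/∂z = -2*x - 3*y - 2*z + 1
  coefficient of dy ∧ dz: ∂f_3/∂y - ∂f_2/∂z = ∂(x*(-x - 3*y + 1))/∂y - ∂(x*(-2*y + z))/∂z = -4*x
Assembling: d(omega) = (-2*y + z) dx ∧ dy + (-2*x - 3*y - 2*z + 1) dx ∧ dz + (-4*x) dy ∧ dz.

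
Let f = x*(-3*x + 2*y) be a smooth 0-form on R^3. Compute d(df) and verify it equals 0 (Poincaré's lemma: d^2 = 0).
d(df) = 0

Step 1: df = sum_i (∂f/∂x_i) dx_i = (-6*x + 2*y) dx + (2*x) dy + (0) dz.
Step 2: Apply d again. Using the 1-form formula, the coefficient of dx ∧ dy in d(df) is ∂^2 f/∂x ∂y - ∂^2 f/∂y ∂x = (2) - (2) = 0 (equality of mixed partials for smooth f).
Similarly for dx ∧ dz and dy ∧ dz — all coefficients vanish. So d(df) = 0.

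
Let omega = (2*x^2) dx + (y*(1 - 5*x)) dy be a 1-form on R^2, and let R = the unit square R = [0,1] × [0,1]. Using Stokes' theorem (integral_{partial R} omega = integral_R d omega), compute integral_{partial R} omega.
integral_(partial R) omega = -5/2

Stokes: integral_partial_R omega = integral_R d omega with d omega = (∂Q/∂x - ∂P/∂y) dx ∧ dy.
  ∂Q/∂x = -5*y
  ∂P/∂y = 0
  integrand = ∂Q/∂x - ∂P/∂y = -5*y.
Integrating over R: integral_0^1 integral_0^1 (-5*y) dx dy = -5/2.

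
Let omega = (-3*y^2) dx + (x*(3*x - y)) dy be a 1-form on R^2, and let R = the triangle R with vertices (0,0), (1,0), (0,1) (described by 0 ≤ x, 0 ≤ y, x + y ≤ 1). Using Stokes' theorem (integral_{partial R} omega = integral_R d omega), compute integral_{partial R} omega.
integral_(partial R) omega = 11/6

Stokes: integral_partial_R omega = integral_R d omega with d omega = (∂Q/∂x - ∂P/∂y) dx ∧ dy.
  ∂Q/∂x = 6*x - y
  ∂P/∂y = -6*y
  integrand = ∂Q/∂x - ∂P/∂y = 6*x + 5*y.
Integrating over R: integral_0^1 integral_0^{1-x} (6*x + 5*y) dy dx = 11/6.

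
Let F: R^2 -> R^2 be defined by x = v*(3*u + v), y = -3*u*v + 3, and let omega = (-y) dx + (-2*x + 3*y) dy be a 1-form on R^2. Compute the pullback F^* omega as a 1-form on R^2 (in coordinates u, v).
F^* omega = (6*v*(9*u*v + v^2 - 6)) du + (54*u^2*v + 12*u*v^2 - 36*u - 6*v) dv

Using F^*(f dg) = (f ∘ F) d(g ∘ F), substitute each coordinate x_i by F_i(u, v) in f_i, and replace dx_i by d F_i = (∂F_i/∂u) du + (∂F_i/∂v) dv.
  For the x component: f_1(F) = 3*u*v - 3; d F_1 = (3*v) du + (3*u + 2*v) dv
  For the y component: f_2(F) = -15*u*v - 2*v^2 + 9; d F_2 = (-3*v) du + (-3*u) dv
Combining and collecting du, dv coefficients:
  coeff of du: 6*v*(9*u*v + v^2 - 6)
  coeff of dv: 54*u^2*v + 12*u*v^2 - 36*u - 6*v
F^* omega = (6*v*(9*u*v + v^2 - 6)) du + (54*u^2*v + 12*u*v^2 - 36*u - 6*v) dv.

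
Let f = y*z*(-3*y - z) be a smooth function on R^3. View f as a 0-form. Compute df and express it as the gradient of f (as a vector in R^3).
df = (0) dx + (z*(-6*y - z)) dy + (y*(-3*y - 2*z)) dz; grad f = (0, z*(-6*y - z), y*(-3*y - 2*z))

For a 0-form f, d f = (∂f/∂x) dx + (∂f/∂y) dy + (∂f/∂z) dz. The components of the vector representation are exactly the entries of grad f in Cartesian coordinates:
  ∂f/∂x = 0
  ∂f/∂y = z*(-6*y - z)
  ∂f/∂z = y*(-3*y - 2*z).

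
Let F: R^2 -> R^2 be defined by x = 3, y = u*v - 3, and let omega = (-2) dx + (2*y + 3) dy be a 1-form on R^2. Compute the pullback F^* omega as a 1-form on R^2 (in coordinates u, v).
F^* omega = (v*(2*u*v - 3)) du + (u*(2*u*v - 3)) dv

Using F^*(f dg) = (f ∘ F) d(g ∘ F), substitute each coordinate x_i by F_i(u, v) in f_i, and replace dx_i by d F_i = (∂F_i/∂u) du + (∂F_i/∂v) dv.
  For the x component: f_1(F) = -2; d F_1 = (0) du + (0) dv
  For the y component: f_2(F) = 2*u*v - 3; d F_2 = (v) du + (u) dv
Combining and collecting du, dv coefficients:
  coeff of du: v*(2*u*v - 3)
  coeff of dv: u*(2*u*v - 3)
F^* omega = (v*(2*u*v - 3)) du + (u*(2*u*v - 3)) dv.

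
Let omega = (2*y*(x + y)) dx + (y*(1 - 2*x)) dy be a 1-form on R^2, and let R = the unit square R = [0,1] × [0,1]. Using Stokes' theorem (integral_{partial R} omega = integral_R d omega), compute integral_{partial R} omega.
integral_(partial R) omega = -4

Stokes: integral_partial_R omega = integral_R d omega with d omega = (∂Q/∂x - ∂P/∂y) dx ∧ dy.
  ∂Q/∂x = -2*y
  ∂P/∂y = 2*x + 4*y
  integrand = ∂Q/∂x - ∂P/∂y = -2*x - 6*y.
Integrating over R: integral_0^1 integral_0^1 (-2*x - 6*y) dx dy = -4.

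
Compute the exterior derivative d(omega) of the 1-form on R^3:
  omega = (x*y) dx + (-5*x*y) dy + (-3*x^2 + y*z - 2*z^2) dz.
d(omega) = (-x - 5*y) dx ∧ dy + (-6*x) dx ∧ dz + (z) dy ∧ dz

For a 1-form omega = sum_i f_i dx_i, the exterior derivative is
  d(omega) = sum_{i < j} (∂f_j/∂x_i - ∂f_i/∂x_j) dx_i ∧ dx_j.
  coefficient of dx ∧ dy: ∂f_2/∂x - ∂f_1/∂y = ∂(-5*x*y)/∂x - ∂(x*y)/∂y = -x - 5*y
  coefficient of dx ∧ dz: ∂f_3/∂x - ∂f_1/∂z = ∂(-3*x^2 + y*z - 2*z^2)/∂x - ∂(x*y)/∂z = -6*x
  coefficient of dy ∧ dz: ∂f_3/∂y - ∂f_2/∂z = ∂(-3*x^2 + y*z - 2*z^2)/∂y - ∂(-5*x*y)/∂z = z
Assembling: d(omega) = (-x - 5*y) dx ∧ dy + (-6*x) dx ∧ dz + (z) dy ∧ dz.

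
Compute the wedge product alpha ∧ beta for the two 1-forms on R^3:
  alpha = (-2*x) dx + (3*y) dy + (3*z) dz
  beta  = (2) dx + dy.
alpha ∧ beta = (-2*x - 6*y) dx ∧ dy + (-6*z) dx ∧ dz + (-3*z) dy ∧ dz

Distribute the wedge, using dx_i ∧ dx_j = -dx_j ∧ dx_i and dx_i ∧ dx_i = 0. For each pair (i, j) with i < j, the coefficient of dx_i ∧ dx_j in alpha ∧ beta is (alpha_i * beta_j - alpha_j * beta_i). Collecting: alpha ∧ beta = (-2*x - 6*y) dx ∧ dy + (-6*z) dx ∧ dz + (-3*z) dy ∧ dz.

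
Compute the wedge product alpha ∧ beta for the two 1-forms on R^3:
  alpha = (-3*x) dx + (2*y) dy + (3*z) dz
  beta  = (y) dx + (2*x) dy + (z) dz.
alpha ∧ beta = (-6*x^2 - 2*y^2) dx ∧ dy + (-3*z*(x + y)) dx ∧ dz + (2*z*(-3*x + y)) dy ∧ dz

Distribute the wedge, using dx_i ∧ dx_j = -dx_j ∧ dx_i and dx_i ∧ dx_i = 0. For each pair (i, j) with i < j, the coefficient of dx_i ∧ dx_j in alpha ∧ beta is (alpha_i * beta_j - alpha_j * beta_i). Collecting: alpha ∧ beta = (-6*x^2 - 2*y^2) dx ∧ dy + (-3*z*(x + y)) dx ∧ dz + (2*z*(-3*x + y)) dy ∧ dz.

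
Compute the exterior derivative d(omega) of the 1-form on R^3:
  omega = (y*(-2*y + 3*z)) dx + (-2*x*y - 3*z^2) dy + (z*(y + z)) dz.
d(omega) = (2*y - 3*z) dx ∧ dy + (-3*y) dx ∧ dz + (7*z) dy ∧ dz

For a 1-form omega = sum_i f_i dx_i, the exterior derivative is
  d(omega) = sum_{i < j} (∂f_j/∂x_i - ∂f_i/∂x_j) dx_i ∧ dx_j.
  coefficient of dx ∧ dy: ∂f_2/∂x - ∂f_1/∂y = ∂(-2*x*y - 3*z^2)/∂x - ∂(y*(-2*y + 3*z))/∂y = 2*y - 3*z
  coefficient of dx ∧ dz: ∂f_3/∂x - ∂f_1/∂z = ∂(z*(y + z))/∂x - ∂(y*(-2*y + 3*z))/∂z = -3*y
  coefficient of dy ∧ dz: ∂f_3/∂y - ∂f_2/∂z = ∂(z*(y + z))/∂y - ∂(-2*x*y - 3*z^2)/∂z = 7*z
Assembling: d(omega) = (2*y - 3*z) dx ∧ dy + (-3*y) dx ∧ dz + (7*z) dy ∧ dz.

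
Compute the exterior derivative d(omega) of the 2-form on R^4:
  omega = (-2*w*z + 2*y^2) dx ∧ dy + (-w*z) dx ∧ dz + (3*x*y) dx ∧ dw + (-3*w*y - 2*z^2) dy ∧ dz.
d(omega) = (-2*w) dx ∧ dy ∧ dz + (-3*x - 2*z) dx ∧ dy ∧ dw + (-z) dx ∧ dz ∧ dw + (-3*y) dy ∧ dz ∧ dw

For a 2-form omega = sum_{i<j} g_{ij} dx_i ∧ dx_j, the exterior derivative is
  d(omega) = sum_{i<j} d(g_{ij}) ∧ dx_i ∧ dx_j = sum_{i<j, k} (∂g_{ij}/∂x_k) dx_k ∧ dx_i ∧ dx_j.
Expand each term, using dx_k ∧ dx_i ∧ dx_j = sgn(permutation) dx_{(a)} ∧ dx_{(b)} ∧ dx_{(c)} with (a < b < c) sorted:
  d(-2*w*z + 2*y^2) includes (∂/∂z)(-2*w*z + 2*y^2) dz = (-2*w) dz, which multiplied by dx ∧ dy gives (-2*w) dx ∧ dy ∧ dz
  d(-2*w*z + 2*y^2) includes (∂/∂w)(-2*w*z + 2*y^2) dw = (-2*z) dw, which multiplied by dx ∧ dy gives (-2*z) dx ∧ dy ∧ dw
  d(-w*z) includes (∂/∂w)(-w*z) dw = (-z) dw, which multiplied by dx ∧ dz gives (-z) dx ∧ dz ∧ dw
  d(3*x*y) includes (∂/∂y)(3*x*y) dy = (3*x) dy, which multiplied by dx ∧ dw gives (-3*x) dx ∧ dy ∧ dw
  d(-3*w*y - 2*z^2) includes (∂/∂w)(-3*w*y - 2*z^2) dw = (-3*y) dw, which multiplied by dy ∧ dz gives (-3*y) dy ∧ dz ∧ dw
Collecting like 3-forms: d(omega) = (-2*w) dx ∧ dy ∧ dz + (-3*x - 2*z) dx ∧ dy ∧ dw + (-z) dx ∧ dz ∧ dw + (-3*y) dy ∧ dz ∧ dw.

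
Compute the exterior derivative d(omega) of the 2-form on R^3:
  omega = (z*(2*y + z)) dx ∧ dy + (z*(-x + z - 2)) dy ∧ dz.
d(omega) = (2*y + z) dx ∧ dy ∧ dz

For a 2-form omega = sum_{i<j} g_{ij} dx_i ∧ dx_j, the exterior derivative is
  d(omega) = sum_{i<j} d(g_{ij}) ∧ dx_i ∧ dx_j = sum_{i<j, k} (∂g_{ij}/∂x_k) dx_k ∧ dx_i ∧ dx_j.
Expand each term, using dx_k ∧ dx_i ∧ dx_j = sgn(permutation) dx_{(a)} ∧ dx_{(b)} ∧ dx_{(c)} with (a < b < c) sorted:
  d(z*(2*y + z)) includes (∂/∂z)(z*(2*y + z)) dz = (2*y + 2*z) dz, which multiplied by dx ∧ dy gives (2*y + 2*z) dx ∧ dy ∧ dz
  d(z*(-x + z - 2)) includes (∂/∂x)(z*(-x + z - 2)) dx = (-z) dx, which multiplied by dy ∧ dz gives (-z) dx ∧ dy ∧ dz
Collecting like 3-forms: d(omega) = (2*y + z) dx ∧ dy ∧ dz.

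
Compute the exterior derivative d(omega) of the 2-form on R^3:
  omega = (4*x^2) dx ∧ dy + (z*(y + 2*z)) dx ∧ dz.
d(omega) = (-z) dx ∧ dy ∧ dz

For a 2-form omega = sum_{i<j} g_{ij} dx_i ∧ dx_j, the exterior derivative is
  d(omega) = sum_{i<j} d(g_{ij}) ∧ dx_i ∧ dx_j = sum_{i<j, k} (∂g_{ij}/∂x_k) dx_k ∧ dx_i ∧ dx_j.
Expand each term, using dx_k ∧ dx_i ∧ dx_j = sgn(permutation) dx_{(a)} ∧ dx_{(b)} ∧ dx_{(c)} with (a < b < c) sorted:
  d(z*(y + 2*z)) includes (∂/∂y)(z*(y + 2*z)) dy = (z) dy, which multiplied by dx ∧ dz gives (-z) dx ∧ dy ∧ dz
Collecting like 3-forms: d(omega) = (-z) dx ∧ dy ∧ dz.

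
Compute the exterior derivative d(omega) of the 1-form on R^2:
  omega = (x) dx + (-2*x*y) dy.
d(omega) = (-2*y) dx ∧ dy

For a 1-form omega = sum_i f_i dx_i, the exterior derivative is
  d(omega) = sum_{i < j} (∂f_j/∂x_i - ∂f_i/∂x_j) dx_i ∧ dx_j.
  coefficient of dx ∧ dy: ∂f_2/∂x - ∂f_1/∂y = ∂(-2*x*y)/∂x - ∂(x)/∂y = -2*y
Assembling: d(omega) = (-2*y) dx ∧ dy.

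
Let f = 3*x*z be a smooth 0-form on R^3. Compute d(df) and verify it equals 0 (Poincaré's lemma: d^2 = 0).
d(df) = 0

Step 1: df = sum_i (∂f/∂x_i) dx_i = (3*z) dx + (0) dy + (3*x) dz.
Step 2: Apply d again. Using the 1-form formula, the coefficient of dx ∧ dy in d(df) is ∂^2 f/∂x ∂y - ∂^2 f/∂y ∂x = (0) - (0) = 0 (equality of mixed partials for smooth f).
Similarly for dx ∧ dz and dy ∧ dz — all coefficients vanish. So d(df) = 0.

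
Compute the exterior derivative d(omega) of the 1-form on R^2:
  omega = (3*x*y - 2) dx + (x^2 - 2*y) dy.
d(omega) = (-x) dx ∧ dy

For a 1-form omega = sum_i f_i dx_i, the exterior derivative is
  d(omega) = sum_{i < j} (∂f_j/∂x_i - ∂f_i/∂x_j) dx_i ∧ dx_j.
  coefficient of dx ∧ dy: ∂f_2/∂x - ∂f_1/∂y = ∂(x^2 - 2*y)/∂x - ∂(3*x*y - 2)/∂y = -x
Assembling: d(omega) = (-x) dx ∧ dy.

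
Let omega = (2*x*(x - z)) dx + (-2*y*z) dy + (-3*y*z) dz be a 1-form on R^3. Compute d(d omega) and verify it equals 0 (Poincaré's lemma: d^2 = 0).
d(d omega) = 0

Step 1: d omega = sum_{i<j} (∂f_j/∂x_i - ∂f_i/∂x_j) dx_i ∧ dx_j:
  coeff of dx ∧ dy: 0
  coeff of dx ∧ dz: 2*x
  coeff of dy ∧ dz: 2*y - 3*z
Step 2: Apply d again to each 2-form coefficient. The only possible 3-form in R^3 is dx ∧ dy ∧ dz, with coefficient
  ∂(coeff of dy∧dz)/∂x - ∂(coeff of dx∧dz)/∂y + ∂(coeff of dx∧dy)/∂z
  = ∂/∂x (2*y - 3*z) - ∂/∂y (2*x) + ∂/∂z (0).
Each of these terms simplifies to sums of mixed partials that cancel in pairs. The result is 0 (by equality of mixed partials for smooth functions — Schwarz / Clairaut).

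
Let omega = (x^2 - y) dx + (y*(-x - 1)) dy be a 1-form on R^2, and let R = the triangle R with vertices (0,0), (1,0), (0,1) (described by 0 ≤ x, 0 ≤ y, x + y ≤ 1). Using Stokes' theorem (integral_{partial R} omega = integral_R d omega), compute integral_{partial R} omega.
integral_(partial R) omega = 1/3

Stokes: integral_partial_R omega = integral_R d omega with d omega = (∂Q/∂x - ∂P/∂y) dx ∧ dy.
  ∂Q/∂x = -y
  ∂P/∂y = -1
  integrand = ∂Q/∂x - ∂P/∂y = 1 - y.
Integrating over R: integral_0^1 integral_0^{1-x} (1 - y) dy dx = 1/3.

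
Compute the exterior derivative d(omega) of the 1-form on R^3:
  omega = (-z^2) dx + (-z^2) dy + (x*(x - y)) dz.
d(omega) = (2*x - y + 2*z) dx ∧ dz + (-x + 2*z) dy ∧ dz

For a 1-form omega = sum_i f_i dx_i, the exterior derivative is
  d(omega) = sum_{i < j} (∂f_j/∂x_i - ∂f_i/∂x_j) dx_i ∧ dx_j.
  coefficient of dx ∧ dz: ∂f_3/∂x - ∂f_1/∂z = ∂(x*(x - y))/∂x - ∂(-z^2)/∂z = 2*x - y + 2*z
  coefficient of dy ∧ dz: ∂f_3/∂y - ∂f_2/∂z = ∂(x*(x - y))/∂y - ∂(-z^2)/∂z = -x + 2*z
Assembling: d(omega) = (2*x - y + 2*z) dx ∧ dz + (-x + 2*z) dy ∧ dz.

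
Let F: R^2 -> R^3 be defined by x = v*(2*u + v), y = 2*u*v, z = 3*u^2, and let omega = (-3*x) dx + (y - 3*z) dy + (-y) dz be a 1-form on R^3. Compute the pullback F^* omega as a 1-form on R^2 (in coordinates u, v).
F^* omega = (2*v*(-15*u^2 - 4*u*v - 3*v^2)) du + (-18*u^3 - 8*u^2*v - 18*u*v^2 - 6*v^3) dv

Using F^*(f dg) = (f ∘ F) d(g ∘ F), substitute each coordinate x_i by F_i(u, v) in f_i, and replace dx_i by d F_i = (∂F_i/∂u) du + (∂F_i/∂v) dv.
  For the x component: f_1(F) = 3*v*(-2*u - v); d F_1 = (2*v) du + (2*u + 2*v) dv
  For the y component: f_2(F) = u*(-9*u + 2*v); d F_2 = (2*v) du + (2*u) dv
  For the z component: f_3(F) = -2*u*v; d F_3 = (6*u) du + (0) dv
Combining and collecting du, dv coefficients:
  coeff of du: 2*v*(-15*u^2 - 4*u*v - 3*v^2)
  coeff of dv: -18*u^3 - 8*u^2*v - 18*u*v^2 - 6*v^3
F^* omega = (2*v*(-15*u^2 - 4*u*v - 3*v^2)) du + (-18*u^3 - 8*u^2*v - 18*u*v^2 - 6*v^3) dv.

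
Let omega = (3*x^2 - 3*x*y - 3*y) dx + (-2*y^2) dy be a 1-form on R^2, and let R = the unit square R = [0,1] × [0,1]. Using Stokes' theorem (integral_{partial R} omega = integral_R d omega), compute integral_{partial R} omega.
integral_(partial R) omega = 9/2

Stokes: integral_partial_R omega = integral_R d omega with d omega = (∂Q/∂x - ∂P/∂y) dx ∧ dy.
  ∂Q/∂x = 0
  ∂P/∂y = -3*x - 3
  integrand = ∂Q/∂x - ∂P/∂y = 3*x + 3.
Integrating over R: integral_0^1 integral_0^1 (3*x + 3) dx dy = 9/2.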